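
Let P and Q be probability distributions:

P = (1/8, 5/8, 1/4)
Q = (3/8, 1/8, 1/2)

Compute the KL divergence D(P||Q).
D(P||Q) = Σ P(i) log₂(P(i)/Q(i))
  i=0: (1/8) × log₂((1/8)/(3/8)) = (1/8) × log₂(1/3) = -0.1981
  i=1: (5/8) × log₂((5/8)/(1/8)) = (5/8) × log₂(5) = 1.4512
  i=2: (1/4) × log₂((1/4)/(1/2)) = (1/4) × log₂(1/2) = -0.2500
D(P||Q) = -0.1981 + 1.4512 - 0.2500
  = 1.0031 bits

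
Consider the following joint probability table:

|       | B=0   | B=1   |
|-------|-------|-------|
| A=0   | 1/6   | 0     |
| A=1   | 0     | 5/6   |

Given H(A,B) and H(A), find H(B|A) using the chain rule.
From the chain rule: H(A,B) = H(A) + H(B|A)
Therefore: H(B|A) = H(A,B) - H(A)

H(A,B) = -[(1/6)·log₂(1/6) + (5/6)·log₂(5/6)]
  = 0.4308 + 0.2192
  = 0.6500 bits
Marginal P(A) (row sums):
  P(A=0) = 1/6 + 0 = 1/6
  P(A=1) = 0 + 5/6 = 5/6
H(A) = -[(1/6)·log₂(1/6) + (5/6)·log₂(5/6)]
  = 0.4308 + 0.2192
  = 0.6500 bits

H(B|A) = 0.6500 - 0.6500 = 0.0000 bits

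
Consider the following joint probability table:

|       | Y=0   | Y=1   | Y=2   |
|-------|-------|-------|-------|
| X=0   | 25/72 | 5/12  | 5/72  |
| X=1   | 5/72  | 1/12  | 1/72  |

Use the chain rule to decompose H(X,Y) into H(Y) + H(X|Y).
By the chain rule: H(X,Y) = H(Y) + H(X|Y)

Marginal P(Y) (column sums):
  P(Y=0) = 25/72 + 5/72 = 5/12
  P(Y=1) = 5/12 + 1/12 = 1/2
  P(Y=2) = 5/72 + 1/72 = 1/12
H(Y) = -[(5/12)·log₂(5/12) + (1/2)·log₂(1/2) + (1/12)·log₂(1/12)]
  = 0.5263 + 0.5000 + 0.2987
  = 1.3250 bits
H(X|Y) = -Σ P(X,Y)·log₂ P(X|Y), where P(X|Y) = P(X,Y) / P(Y)
  (X=0,Y=0): P(X|Y) = (25/72)/(5/12) = 5/6;  -(25/72)·log₂(5/6) = 0.0913
  (X=0,Y=1): P(X|Y) = (5/12)/(1/2) = 5/6;  -(5/12)·log₂(5/6) = 0.1096
  (X=0,Y=2): P(X|Y) = (5/72)/(1/12) = 5/6;  -(5/72)·log₂(5/6) = 0.0183
  (X=1,Y=0): P(X|Y) = (5/72)/(5/12) = 1/6;  -(5/72)·log₂(1/6) = 0.1795
  (X=1,Y=1): P(X|Y) = (1/12)/(1/2) = 1/6;  -(1/12)·log₂(1/6) = 0.2154
  (X=1,Y=2): P(X|Y) = (1/72)/(1/12) = 1/6;  -(1/72)·log₂(1/6) = 0.0359
H(X|Y) = 0.0913 + 0.1096 + 0.0183 + 0.1795 + 0.2154 + 0.0359
  = 0.6500 bits

H(X,Y) = H(Y) + H(X|Y) = 1.3250 + 0.6500 = 1.9750 bits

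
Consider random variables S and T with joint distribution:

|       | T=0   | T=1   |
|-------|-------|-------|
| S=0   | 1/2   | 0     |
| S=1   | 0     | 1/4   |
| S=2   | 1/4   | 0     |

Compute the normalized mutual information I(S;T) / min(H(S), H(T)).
Marginal P(S) (row sums):
  P(S=0) = 1/2 + 0 = 1/2
  P(S=1) = 0 + 1/4 = 1/4
  P(S=2) = 1/4 + 0 = 1/4
Marginal P(T) (column sums):
  P(T=0) = 1/2 + 0 + 1/4 = 3/4
  P(T=1) = 0 + 1/4 + 0 = 1/4

H(S) = -[(1/2)·log₂(1/2) + (1/4)·log₂(1/4) + (1/4)·log₂(1/4)]
  = 0.5000 + 0.5000 + 0.5000
  = 1.5000 bits
H(T) = -[(3/4)·log₂(3/4) + (1/4)·log₂(1/4)]
  = 0.3113 + 0.5000
  = 0.8113 bits
H(S,T) = -[(1/2)·log₂(1/2) + (1/4)·log₂(1/4) + (1/4)·log₂(1/4)]
  = 0.5000 + 0.5000 + 0.5000
  = 1.5000 bits

I(S;T) = H(S) + H(T) - H(S,T)
  = 1.5000 + 0.8113 - 1.5000
  = 0.8113 bits

min(H(S), H(T)) = min(1.5000, 0.8113) = 0.8113 bits
Normalized MI = 0.8113 / 0.8113 = 1.0000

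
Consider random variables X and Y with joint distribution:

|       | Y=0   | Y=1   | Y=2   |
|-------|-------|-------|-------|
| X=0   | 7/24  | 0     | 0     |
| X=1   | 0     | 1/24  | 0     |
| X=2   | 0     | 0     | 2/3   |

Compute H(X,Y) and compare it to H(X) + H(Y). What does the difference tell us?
Marginal P(X) (row sums):
  P(X=0) = 7/24 + 0 + 0 = 7/24
  P(X=1) = 0 + 1/24 + 0 = 1/24
  P(X=2) = 0 + 0 + 2/3 = 2/3
Marginal P(Y) (column sums):
  P(Y=0) = 7/24 + 0 + 0 = 7/24
  P(Y=1) = 0 + 1/24 + 0 = 1/24
  P(Y=2) = 0 + 0 + 2/3 = 2/3

H(X,Y) = -[(7/24)·log₂(7/24) + (1/24)·log₂(1/24) + (2/3)·log₂(2/3)]
  = 0.5185 + 0.1910 + 0.3900
  = 1.0995 bits
H(X) = -[(7/24)·log₂(7/24) + (1/24)·log₂(1/24) + (2/3)·log₂(2/3)]
  = 0.5185 + 0.1910 + 0.3900
  = 1.0995 bits
H(Y) = -[(7/24)·log₂(7/24) + (1/24)·log₂(1/24) + (2/3)·log₂(2/3)]
  = 0.5185 + 0.1910 + 0.3900
  = 1.0995 bits

H(X) + H(Y) = 1.0995 + 1.0995 = 2.1990 bits
Difference: H(X) + H(Y) - H(X,Y) = 2.1990 - 1.0995 = 1.0995 bits = I(X;Y)

The difference is the mutual information; it is positive here, so X and Y are dependent (knowing one reduces uncertainty about the other by 1.0995 bits).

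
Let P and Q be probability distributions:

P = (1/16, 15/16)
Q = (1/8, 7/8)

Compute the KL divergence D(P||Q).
D(P||Q) = Σ P(i) log₂(P(i)/Q(i))
  i=0: (1/16) × log₂((1/16)/(1/8)) = (1/16) × log₂(1/2) = -0.0625
  i=1: (15/16) × log₂((15/16)/(7/8)) = (15/16) × log₂(15/14) = 0.0933
D(P||Q) = -0.0625 + 0.0933
  = 0.0308 bits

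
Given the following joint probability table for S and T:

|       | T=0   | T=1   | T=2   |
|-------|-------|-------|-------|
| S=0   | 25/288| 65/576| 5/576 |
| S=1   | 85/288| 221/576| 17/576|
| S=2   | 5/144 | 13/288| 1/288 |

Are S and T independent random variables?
Marginal P(S) (row sums):
  P(S=0) = 25/288 + 65/576 + 5/576 = 5/24
  P(S=1) = 85/288 + 221/576 + 17/576 = 17/24
  P(S=2) = 5/144 + 13/288 + 1/288 = 1/12
Marginal P(T) (column sums):
  P(T=0) = 25/288 + 85/288 + 5/144 = 5/12
  P(T=1) = 65/576 + 221/576 + 13/288 = 13/24
  P(T=2) = 5/576 + 17/576 + 1/288 = 1/24

S and T are independent iff P(S=i,T=j) = P(S=i)·P(T=j) for every cell.
  P(S=0)·P(T=0) = 5/24 × 5/12 = 25/288 = P(S=0,T=0) ✓
  P(S=0)·P(T=1) = 5/24 × 13/24 = 65/576 = P(S=0,T=1) ✓
  P(S=0)·P(T=2) = 5/24 × 1/24 = 5/576 = P(S=0,T=2) ✓
  P(S=1)·P(T=0) = 17/24 × 5/12 = 85/288 = P(S=1,T=0) ✓
  P(S=1)·P(T=1) = 17/24 × 13/24 = 221/576 = P(S=1,T=1) ✓
  P(S=1)·P(T=2) = 17/24 × 1/24 = 17/576 = P(S=1,T=2) ✓
  P(S=2)·P(T=0) = 1/12 × 5/12 = 5/144 = P(S=2,T=0) ✓
  P(S=2)·P(T=1) = 1/12 × 13/24 = 13/288 = P(S=2,T=1) ✓
  P(S=2)·P(T=2) = 1/12 × 1/24 = 1/288 = P(S=2,T=2) ✓

Yes, S and T are independent: every cell factors, so I(S;T) = 0 bits.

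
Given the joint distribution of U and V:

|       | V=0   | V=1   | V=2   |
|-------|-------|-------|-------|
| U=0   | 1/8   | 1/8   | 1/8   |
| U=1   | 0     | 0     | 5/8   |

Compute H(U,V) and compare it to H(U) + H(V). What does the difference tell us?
Marginal P(U) (row sums):
  P(U=0) = 1/8 + 1/8 + 1/8 = 3/8
  P(U=1) = 0 + 0 + 5/8 = 5/8
Marginal P(V) (column sums):
  P(V=0) = 1/8 + 0 = 1/8
  P(V=1) = 1/8 + 0 = 1/8
  P(V=2) = 1/8 + 5/8 = 3/4

H(U,V) = -[(1/8)·log₂(1/8) + (1/8)·log₂(1/8) + (1/8)·log₂(1/8) + (5/8)·log₂(5/8)]
  = 0.3750 + 0.3750 + 0.3750 + 0.4238
  = 1.5488 bits
H(U) = -[(3/8)·log₂(3/8) + (5/8)·log₂(5/8)]
  = 0.5306 + 0.4238
  = 0.9544 bits
H(V) = -[(1/8)·log₂(1/8) + (1/8)·log₂(1/8) + (3/4)·log₂(3/4)]
  = 0.3750 + 0.3750 + 0.3113
  = 1.0613 bits

H(U) + H(V) = 0.9544 + 1.0613 = 2.0157 bits
Difference: H(U) + H(V) - H(U,V) = 2.0157 - 1.5488 = 0.4669 bits = I(U;V)

The difference is the mutual information; it is positive here, so U and V are dependent (knowing one reduces uncertainty about the other by 0.4669 bits).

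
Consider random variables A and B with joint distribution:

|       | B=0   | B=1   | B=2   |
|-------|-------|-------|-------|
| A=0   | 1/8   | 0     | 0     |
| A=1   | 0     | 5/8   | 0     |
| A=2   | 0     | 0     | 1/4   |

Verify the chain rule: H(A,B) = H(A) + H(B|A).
Left side:
H(A,B) = -[(1/8)·log₂(1/8) + (5/8)·log₂(5/8) + (1/4)·log₂(1/4)]
  = 0.3750 + 0.4238 + 0.5000
  = 1.2988 bits

Right side:
Marginal P(A) (row sums):
  P(A=0) = 1/8 + 0 + 0 = 1/8
  P(A=1) = 0 + 5/8 + 0 = 5/8
  P(A=2) = 0 + 0 + 1/4 = 1/4
H(A) = -[(1/8)·log₂(1/8) + (5/8)·log₂(5/8) + (1/4)·log₂(1/4)]
  = 0.3750 + 0.4238 + 0.5000
  = 1.2988 bits
H(B|A) = -Σ P(A,B)·log₂ P(B|A), where P(B|A) = P(A,B) / P(A)
  (cells with P(A,B) = 0 contribute 0)
  (A=0,B=0): P(B|A) = (1/8)/(1/8) = 1;  -(1/8)·log₂(1) = 0.0000
  (A=1,B=1): P(B|A) = (5/8)/(5/8) = 1;  -(5/8)·log₂(1) = 0.0000
  (A=2,B=2): P(B|A) = (1/4)/(1/4) = 1;  -(1/4)·log₂(1) = 0.0000
H(B|A) = 0.0000 + 0.0000 + 0.0000
  = 0.0000 bits
H(A) + H(B|A) = 1.2988 + 0.0000 = 1.2988 bits

Both sides equal 1.2988 bits, so the chain rule holds ✓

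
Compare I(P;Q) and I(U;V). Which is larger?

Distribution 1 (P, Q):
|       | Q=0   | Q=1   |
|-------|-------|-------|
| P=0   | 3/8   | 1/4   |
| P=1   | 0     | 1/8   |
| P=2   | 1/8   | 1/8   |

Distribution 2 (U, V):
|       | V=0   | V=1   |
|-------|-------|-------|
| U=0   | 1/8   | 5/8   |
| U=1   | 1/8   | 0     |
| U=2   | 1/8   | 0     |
Distribution 1 (P, Q):
Marginal P(P) (row sums):
  P(P=0) = 3/8 + 1/4 = 5/8
  P(P=1) = 0 + 1/8 = 1/8
  P(P=2) = 1/8 + 1/8 = 1/4
Marginal P(Q) (column sums):
  P(Q=0) = 3/8 + 0 + 1/8 = 1/2
  P(Q=1) = 1/4 + 1/8 + 1/8 = 1/2

H(P) = -[(5/8)·log₂(5/8) + (1/8)·log₂(1/8) + (1/4)·log₂(1/4)]
  = 0.4238 + 0.3750 + 0.5000
  = 1.2988 bits
H(Q) = -[(1/2)·log₂(1/2) + (1/2)·log₂(1/2)]
  = 0.5000 + 0.5000
  = 1.0000 bits
H(P,Q) = -[(3/8)·log₂(3/8) + (1/4)·log₂(1/4) + (1/8)·log₂(1/8) + (1/8)·log₂(1/8) + (1/8)·log₂(1/8)]
  = 0.5306 + 0.5000 + 0.3750 + 0.3750 + 0.3750
  = 2.1556 bits

I(P;Q) = H(P) + H(Q) - H(P,Q)
  = 1.2988 + 1.0000 - 2.1556
  = 0.1432 bits

Distribution 2 (U, V):
Marginal P(U) (row sums):
  P(U=0) = 1/8 + 5/8 = 3/4
  P(U=1) = 1/8 + 0 = 1/8
  P(U=2) = 1/8 + 0 = 1/8
Marginal P(V) (column sums):
  P(V=0) = 1/8 + 1/8 + 1/8 = 3/8
  P(V=1) = 5/8 + 0 + 0 = 5/8

H(U) = -[(3/4)·log₂(3/4) + (1/8)·log₂(1/8) + (1/8)·log₂(1/8)]
  = 0.3113 + 0.3750 + 0.3750
  = 1.0613 bits
H(V) = -[(3/8)·log₂(3/8) + (5/8)·log₂(5/8)]
  = 0.5306 + 0.4238
  = 0.9544 bits
H(U,V) = -[(1/8)·log₂(1/8) + (5/8)·log₂(5/8) + (1/8)·log₂(1/8) + (1/8)·log₂(1/8)]
  = 0.3750 + 0.4238 + 0.3750 + 0.3750
  = 1.5488 bits

I(U;V) = H(U) + H(V) - H(U,V)
  = 1.0613 + 0.9544 - 1.5488
  = 0.4669 bits

I(U;V) = 0.4669 bits > I(P;Q) = 0.1432 bits, so (U, V) has the higher mutual information (stronger dependence).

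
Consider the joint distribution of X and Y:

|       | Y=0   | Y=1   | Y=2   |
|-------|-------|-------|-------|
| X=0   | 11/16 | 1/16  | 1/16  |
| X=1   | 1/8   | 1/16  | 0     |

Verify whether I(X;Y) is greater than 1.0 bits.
Marginal P(X) (row sums):
  P(X=0) = 11/16 + 1/16 + 1/16 = 13/16
  P(X=1) = 1/8 + 1/16 + 0 = 3/16
Marginal P(Y) (column sums):
  P(Y=0) = 11/16 + 1/8 = 13/16
  P(Y=1) = 1/16 + 1/16 = 1/8
  P(Y=2) = 1/16 + 0 = 1/16

H(X) = -[(13/16)·log₂(13/16) + (3/16)·log₂(3/16)]
  = 0.2434 + 0.4528
  = 0.6962 bits
H(Y) = -[(13/16)·log₂(13/16) + (1/8)·log₂(1/8) + (1/16)·log₂(1/16)]
  = 0.2434 + 0.3750 + 0.2500
  = 0.8684 bits
H(X,Y) = -[(11/16)·log₂(11/16) + (1/16)·log₂(1/16) + (1/16)·log₂(1/16) + (1/8)·log₂(1/8) + (1/16)·log₂(1/16)]
  = 0.3716 + 0.2500 + 0.2500 + 0.3750 + 0.2500
  = 1.4966 bits

I(X;Y) = H(X) + H(Y) - H(X,Y)
  = 0.6962 + 0.8684 - 1.4966
  = 0.0680 bits

No. I(X;Y) = 0.0680 bits, which is ≤ 1.0 bits.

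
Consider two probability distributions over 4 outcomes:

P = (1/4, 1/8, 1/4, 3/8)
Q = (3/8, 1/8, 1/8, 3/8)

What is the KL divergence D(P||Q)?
D(P||Q) = Σ P(i) log₂(P(i)/Q(i))
  i=0: (1/4) × log₂((1/4)/(3/8)) = (1/4) × log₂(2/3) = -0.1462
  i=1: (1/8) × log₂((1/8)/(1/8)) = (1/8) × log₂(1) = 0.0000
  i=2: (1/4) × log₂((1/4)/(1/8)) = (1/4) × log₂(2) = 0.2500
  i=3: (3/8) × log₂((3/8)/(3/8)) = (3/8) × log₂(1) = 0.0000
D(P||Q) = -0.1462 + 0.0000 + 0.2500 + 0.0000
  = 0.1038 bits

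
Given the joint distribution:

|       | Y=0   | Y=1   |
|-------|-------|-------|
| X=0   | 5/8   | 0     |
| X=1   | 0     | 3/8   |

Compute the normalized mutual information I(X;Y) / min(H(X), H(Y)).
Marginal P(X) (row sums):
  P(X=0) = 5/8 + 0 = 5/8
  P(X=1) = 0 + 3/8 = 3/8
Marginal P(Y) (column sums):
  P(Y=0) = 5/8 + 0 = 5/8
  P(Y=1) = 0 + 3/8 = 3/8

H(X) = -[(5/8)·log₂(5/8) + (3/8)·log₂(3/8)]
  = 0.4238 + 0.5306
  = 0.9544 bits
H(Y) = -[(5/8)·log₂(5/8) + (3/8)·log₂(3/8)]
  = 0.4238 + 0.5306
  = 0.9544 bits
H(X,Y) = -[(5/8)·log₂(5/8) + (3/8)·log₂(3/8)]
  = 0.4238 + 0.5306
  = 0.9544 bits

I(X;Y) = H(X) + H(Y) - H(X,Y)
  = 0.9544 + 0.9544 - 0.9544
  = 0.9544 bits

min(H(X), H(Y)) = min(0.9544, 0.9544) = 0.9544 bits
Normalized MI = 0.9544 / 0.9544 = 1.0000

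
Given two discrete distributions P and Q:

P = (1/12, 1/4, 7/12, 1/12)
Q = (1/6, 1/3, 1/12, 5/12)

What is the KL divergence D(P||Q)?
D(P||Q) = Σ P(i) log₂(P(i)/Q(i))
  i=0: (1/12) × log₂((1/12)/(1/6)) = (1/12) × log₂(1/2) = -0.0833
  i=1: (1/4) × log₂((1/4)/(1/3)) = (1/4) × log₂(3/4) = -0.1038
  i=2: (7/12) × log₂((7/12)/(1/12)) = (7/12) × log₂(7) = 1.6376
  i=3: (1/12) × log₂((1/12)/(5/12)) = (1/12) × log₂(1/5) = -0.1935
D(P||Q) = -0.0833 - 0.1038 + 1.6376 - 0.1935
  = 1.2570 bits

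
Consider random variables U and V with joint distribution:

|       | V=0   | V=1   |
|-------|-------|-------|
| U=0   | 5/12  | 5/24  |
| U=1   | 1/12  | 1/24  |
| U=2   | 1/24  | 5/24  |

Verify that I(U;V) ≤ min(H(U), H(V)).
Marginal P(U) (row sums):
  P(U=0) = 5/12 + 5/24 = 5/8
  P(U=1) = 1/12 + 1/24 = 1/8
  P(U=2) = 1/24 + 5/24 = 1/4
Marginal P(V) (column sums):
  P(V=0) = 5/12 + 1/12 + 1/24 = 13/24
  P(V=1) = 5/24 + 1/24 + 5/24 = 11/24

H(U) = -[(5/8)·log₂(5/8) + (1/8)·log₂(1/8) + (1/4)·log₂(1/4)]
  = 0.4238 + 0.3750 + 0.5000
  = 1.2988 bits
H(V) = -[(13/24)·log₂(13/24) + (11/24)·log₂(11/24)]
  = 0.4791 + 0.5159
  = 0.9950 bits
H(U,V) = -[(5/12)·log₂(5/12) + (5/24)·log₂(5/24) + (1/12)·log₂(1/12) + (1/24)·log₂(1/24) + (1/24)·log₂(1/24) + (5/24)·log₂(5/24)]
  = 0.5263 + 0.4715 + 0.2987 + 0.1910 + 0.1910 + 0.4715
  = 2.1500 bits

I(U;V) = H(U) + H(V) - H(U,V)
  = 1.2988 + 0.9950 - 2.1500
  = 0.1438 bits

min(H(U), H(V)) = min(1.2988, 0.9950) = 0.9950 bits
Since 0.1438 ≤ 0.9950, the bound is satisfied ✓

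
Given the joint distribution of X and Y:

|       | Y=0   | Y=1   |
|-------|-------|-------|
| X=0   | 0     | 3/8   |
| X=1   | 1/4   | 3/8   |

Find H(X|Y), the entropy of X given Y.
Marginal P(Y) (column sums):
  P(Y=0) = 0 + 1/4 = 1/4
  P(Y=1) = 3/8 + 3/8 = 3/4

H(X|Y) = -Σ P(X,Y)·log₂ P(X|Y), where P(X|Y) = P(X,Y) / P(Y)
  (cells with P(X,Y) = 0 contribute 0)
  (X=0,Y=1): P(X|Y) = (3/8)/(3/4) = 1/2;  -(3/8)·log₂(1/2) = 0.3750
  (X=1,Y=0): P(X|Y) = (1/4)/(1/4) = 1;  -(1/4)·log₂(1) = 0.0000
  (X=1,Y=1): P(X|Y) = (3/8)/(3/4) = 1/2;  -(3/8)·log₂(1/2) = 0.3750
H(X|Y) = 0.3750 + 0.0000 + 0.3750
  = 0.7500 bits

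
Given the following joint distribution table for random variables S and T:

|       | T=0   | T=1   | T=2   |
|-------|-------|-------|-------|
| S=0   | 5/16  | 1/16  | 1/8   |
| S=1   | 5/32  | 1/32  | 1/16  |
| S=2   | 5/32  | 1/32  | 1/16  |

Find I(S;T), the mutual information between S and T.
Marginal P(S) (row sums):
  P(S=0) = 5/16 + 1/16 + 1/8 = 1/2
  P(S=1) = 5/32 + 1/32 + 1/16 = 1/4
  P(S=2) = 5/32 + 1/32 + 1/16 = 1/4
Marginal P(T) (column sums):
  P(T=0) = 5/16 + 5/32 + 5/32 = 5/8
  P(T=1) = 1/16 + 1/32 + 1/32 = 1/8
  P(T=2) = 1/8 + 1/16 + 1/16 = 1/4

H(S) = -[(1/2)·log₂(1/2) + (1/4)·log₂(1/4) + (1/4)·log₂(1/4)]
  = 0.5000 + 0.5000 + 0.5000
  = 1.5000 bits
H(T) = -[(5/8)·log₂(5/8) + (1/8)·log₂(1/8) + (1/4)·log₂(1/4)]
  = 0.4238 + 0.3750 + 0.5000
  = 1.2988 bits
H(S,T) = -[(5/16)·log₂(5/16) + (1/16)·log₂(1/16) + (1/8)·log₂(1/8) + (5/32)·log₂(5/32) + (1/32)·log₂(1/32) + (1/16)·log₂(1/16) + (5/32)·log₂(5/32) + (1/32)·log₂(1/32) + (1/16)·log₂(1/16)]
  = 0.5244 + 0.2500 + 0.3750 + 0.4184 + 0.1563 + 0.2500 + 0.4184 + 0.1563 + 0.2500
  = 2.7988 bits

I(S;T) = H(S) + H(T) - H(S,T)
  = 1.5000 + 1.2988 - 2.7988
  = 0.0000 bits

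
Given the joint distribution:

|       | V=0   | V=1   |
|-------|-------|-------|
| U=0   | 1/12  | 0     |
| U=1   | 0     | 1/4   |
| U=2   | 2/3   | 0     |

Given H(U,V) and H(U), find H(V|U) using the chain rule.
From the chain rule: H(U,V) = H(U) + H(V|U)
Therefore: H(V|U) = H(U,V) - H(U)

H(U,V) = -[(1/12)·log₂(1/12) + (1/4)·log₂(1/4) + (2/3)·log₂(2/3)]
  = 0.2987 + 0.5000 + 0.3900
  = 1.1887 bits
Marginal P(U) (row sums):
  P(U=0) = 1/12 + 0 = 1/12
  P(U=1) = 0 + 1/4 = 1/4
  P(U=2) = 2/3 + 0 = 2/3
H(U) = -[(1/12)·log₂(1/12) + (1/4)·log₂(1/4) + (2/3)·log₂(2/3)]
  = 0.2987 + 0.5000 + 0.3900
  = 1.1887 bits

H(V|U) = 1.1887 - 1.1887 = 0.0000 bits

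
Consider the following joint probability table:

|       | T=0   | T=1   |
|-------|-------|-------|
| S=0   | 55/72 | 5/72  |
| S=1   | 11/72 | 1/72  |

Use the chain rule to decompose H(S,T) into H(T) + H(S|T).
By the chain rule: H(S,T) = H(T) + H(S|T)

Marginal P(T) (column sums):
  P(T=0) = 55/72 + 11/72 = 11/12
  P(T=1) = 5/72 + 1/72 = 1/12
H(T) = -[(11/12)·log₂(11/12) + (1/12)·log₂(1/12)]
  = 0.1151 + 0.2987
  = 0.4138 bits
H(S|T) = -Σ P(S,T)·log₂ P(S|T), where P(S|T) = P(S,T) / P(T)
  (S=0,T=0): P(S|T) = (55/72)/(11/12) = 5/6;  -(55/72)·log₂(5/6) = 0.2009
  (S=0,T=1): P(S|T) = (5/72)/(1/12) = 5/6;  -(5/72)·log₂(5/6) = 0.0183
  (S=1,T=0): P(S|T) = (11/72)/(11/12) = 1/6;  -(11/72)·log₂(1/6) = 0.3949
  (S=1,T=1): P(S|T) = (1/72)/(1/12) = 1/6;  -(1/72)·log₂(1/6) = 0.0359
H(S|T) = 0.2009 + 0.0183 + 0.3949 + 0.0359
  = 0.6500 bits

H(S,T) = H(T) + H(S|T) = 0.4138 + 0.6500 = 1.0638 bits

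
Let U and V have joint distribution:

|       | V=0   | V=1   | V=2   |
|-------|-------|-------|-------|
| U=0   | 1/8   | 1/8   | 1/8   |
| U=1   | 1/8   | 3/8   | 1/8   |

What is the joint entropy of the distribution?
H(U,V) = -Σ P(U,V) log₂ P(U,V), summed over the non-zero cells:
H(U,V) = -[(1/8)·log₂(1/8) + (1/8)·log₂(1/8) + (1/8)·log₂(1/8) + (1/8)·log₂(1/8) + (3/8)·log₂(3/8) + (1/8)·log₂(1/8)]
  = 0.3750 + 0.3750 + 0.3750 + 0.3750 + 0.5306 + 0.3750
  = 2.4056 bits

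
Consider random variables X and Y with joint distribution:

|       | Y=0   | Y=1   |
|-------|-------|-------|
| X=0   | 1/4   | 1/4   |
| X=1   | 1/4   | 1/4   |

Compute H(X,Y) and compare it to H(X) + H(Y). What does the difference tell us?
Marginal P(X) (row sums):
  P(X=0) = 1/4 + 1/4 = 1/2
  P(X=1) = 1/4 + 1/4 = 1/2
Marginal P(Y) (column sums):
  P(Y=0) = 1/4 + 1/4 = 1/2
  P(Y=1) = 1/4 + 1/4 = 1/2

H(X,Y) = -[(1/4)·log₂(1/4) + (1/4)·log₂(1/4) + (1/4)·log₂(1/4) + (1/4)·log₂(1/4)]
  = 0.5000 + 0.5000 + 0.5000 + 0.5000
  = 2.0000 bits
H(X) = -[(1/2)·log₂(1/2) + (1/2)·log₂(1/2)]
  = 0.5000 + 0.5000
  = 1.0000 bits
H(Y) = -[(1/2)·log₂(1/2) + (1/2)·log₂(1/2)]
  = 0.5000 + 0.5000
  = 1.0000 bits

H(X) + H(Y) = 1.0000 + 1.0000 = 2.0000 bits
Difference: H(X) + H(Y) - H(X,Y) = 2.0000 - 2.0000 = 0.0000 bits = I(X;Y)

The difference is the mutual information; it is 0 here, so X and Y are independent (the joint entropy equals the sum of the marginal entropies).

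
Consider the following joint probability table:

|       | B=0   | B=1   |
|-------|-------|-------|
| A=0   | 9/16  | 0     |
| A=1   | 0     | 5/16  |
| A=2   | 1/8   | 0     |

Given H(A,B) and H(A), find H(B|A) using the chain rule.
From the chain rule: H(A,B) = H(A) + H(B|A)
Therefore: H(B|A) = H(A,B) - H(A)

H(A,B) = -[(9/16)·log₂(9/16) + (5/16)·log₂(5/16) + (1/8)·log₂(1/8)]
  = 0.4669 + 0.5244 + 0.3750
  = 1.3663 bits
Marginal P(A) (row sums):
  P(A=0) = 9/16 + 0 = 9/16
  P(A=1) = 0 + 5/16 = 5/16
  P(A=2) = 1/8 + 0 = 1/8
H(A) = -[(9/16)·log₂(9/16) + (5/16)·log₂(5/16) + (1/8)·log₂(1/8)]
  = 0.4669 + 0.5244 + 0.3750
  = 1.3663 bits

H(B|A) = 1.3663 - 1.3663 = 0.0000 bits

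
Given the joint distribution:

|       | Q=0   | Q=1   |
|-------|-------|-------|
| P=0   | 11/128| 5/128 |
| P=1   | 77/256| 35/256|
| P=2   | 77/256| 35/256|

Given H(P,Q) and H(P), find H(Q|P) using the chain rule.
From the chain rule: H(P,Q) = H(P) + H(Q|P)
Therefore: H(Q|P) = H(P,Q) - H(P)

H(P,Q) = -[(11/128)·log₂(11/128) + (5/128)·log₂(5/128) + (77/256)·log₂(77/256) + (35/256)·log₂(35/256) + (77/256)·log₂(77/256) + (35/256)·log₂(35/256)]
  = 0.3043 + 0.1827 + 0.5213 + 0.3925 + 0.5213 + 0.3925
  = 2.3146 bits
Marginal P(P) (row sums):
  P(P=0) = 11/128 + 5/128 = 1/8
  P(P=1) = 77/256 + 35/256 = 7/16
  P(P=2) = 77/256 + 35/256 = 7/16
H(P) = -[(1/8)·log₂(1/8) + (7/16)·log₂(7/16) + (7/16)·log₂(7/16)]
  = 0.3750 + 0.5218 + 0.5218
  = 1.4186 bits

H(Q|P) = 2.3146 - 1.4186 = 0.8960 bits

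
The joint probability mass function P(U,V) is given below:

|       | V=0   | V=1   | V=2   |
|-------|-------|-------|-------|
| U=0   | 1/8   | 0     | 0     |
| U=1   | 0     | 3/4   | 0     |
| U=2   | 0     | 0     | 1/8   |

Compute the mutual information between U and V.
Marginal P(U) (row sums):
  P(U=0) = 1/8 + 0 + 0 = 1/8
  P(U=1) = 0 + 3/4 + 0 = 3/4
  P(U=2) = 0 + 0 + 1/8 = 1/8
Marginal P(V) (column sums):
  P(V=0) = 1/8 + 0 + 0 = 1/8
  P(V=1) = 0 + 3/4 + 0 = 3/4
  P(V=2) = 0 + 0 + 1/8 = 1/8

H(U) = -[(1/8)·log₂(1/8) + (3/4)·log₂(3/4) + (1/8)·log₂(1/8)]
  = 0.3750 + 0.3113 + 0.3750
  = 1.0613 bits
H(V) = -[(1/8)·log₂(1/8) + (3/4)·log₂(3/4) + (1/8)·log₂(1/8)]
  = 0.3750 + 0.3113 + 0.3750
  = 1.0613 bits
H(U,V) = -[(1/8)·log₂(1/8) + (3/4)·log₂(3/4) + (1/8)·log₂(1/8)]
  = 0.3750 + 0.3113 + 0.3750
  = 1.0613 bits

I(U;V) = H(U) + H(V) - H(U,V)
  = 1.0613 + 1.0613 - 1.0613
  = 1.0613 bits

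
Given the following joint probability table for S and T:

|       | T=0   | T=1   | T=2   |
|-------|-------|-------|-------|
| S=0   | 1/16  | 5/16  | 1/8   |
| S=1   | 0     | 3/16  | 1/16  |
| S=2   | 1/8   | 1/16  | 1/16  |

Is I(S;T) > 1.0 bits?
Marginal P(S) (row sums):
  P(S=0) = 1/16 + 5/16 + 1/8 = 1/2
  P(S=1) = 0 + 3/16 + 1/16 = 1/4
  P(S=2) = 1/8 + 1/16 + 1/16 = 1/4
Marginal P(T) (column sums):
  P(T=0) = 1/16 + 0 + 1/8 = 3/16
  P(T=1) = 5/16 + 3/16 + 1/16 = 9/16
  P(T=2) = 1/8 + 1/16 + 1/16 = 1/4

H(S) = -[(1/2)·log₂(1/2) + (1/4)·log₂(1/4) + (1/4)·log₂(1/4)]
  = 0.5000 + 0.5000 + 0.5000
  = 1.5000 bits
H(T) = -[(3/16)·log₂(3/16) + (9/16)·log₂(9/16) + (1/4)·log₂(1/4)]
  = 0.4528 + 0.4669 + 0.5000
  = 1.4197 bits
H(S,T) = -[(1/16)·log₂(1/16) + (5/16)·log₂(5/16) + (1/8)·log₂(1/8) + (3/16)·log₂(3/16) + (1/16)·log₂(1/16) + (1/8)·log₂(1/8) + (1/16)·log₂(1/16) + (1/16)·log₂(1/16)]
  = 0.2500 + 0.5244 + 0.3750 + 0.4528 + 0.2500 + 0.3750 + 0.2500 + 0.2500
  = 2.7272 bits

I(S;T) = H(S) + H(T) - H(S,T)
  = 1.5000 + 1.4197 - 2.7272
  = 0.1925 bits

No. I(S;T) = 0.1925 bits, which is ≤ 1.0 bits.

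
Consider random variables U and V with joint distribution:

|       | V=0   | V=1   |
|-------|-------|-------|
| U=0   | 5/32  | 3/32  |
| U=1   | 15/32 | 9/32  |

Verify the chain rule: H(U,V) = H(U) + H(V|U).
Left side:
H(U,V) = -[(5/32)·log₂(5/32) + (3/32)·log₂(3/32) + (15/32)·log₂(15/32) + (9/32)·log₂(9/32)]
  = 0.4184 + 0.3202 + 0.5124 + 0.5147
  = 1.7657 bits

Right side:
Marginal P(U) (row sums):
  P(U=0) = 5/32 + 3/32 = 1/4
  P(U=1) = 15/32 + 9/32 = 3/4
H(U) = -[(1/4)·log₂(1/4) + (3/4)·log₂(3/4)]
  = 0.5000 + 0.3113
  = 0.8113 bits
H(V|U) = -Σ P(U,V)·log₂ P(V|U), where P(V|U) = P(U,V) / P(U)
  (U=0,V=0): P(V|U) = (5/32)/(1/4) = 5/8;  -(5/32)·log₂(5/8) = 0.1059
  (U=0,V=1): P(V|U) = (3/32)/(1/4) = 3/8;  -(3/32)·log₂(3/8) = 0.1327
  (U=1,V=0): P(V|U) = (15/32)/(3/4) = 5/8;  -(15/32)·log₂(5/8) = 0.3178
  (U=1,V=1): P(V|U) = (9/32)/(3/4) = 3/8;  -(9/32)·log₂(3/8) = 0.3980
H(V|U) = 0.1059 + 0.1327 + 0.3178 + 0.3980
  = 0.9544 bits
H(U) + H(V|U) = 0.8113 + 0.9544 = 1.7657 bits

Both sides equal 1.7657 bits, so the chain rule holds ✓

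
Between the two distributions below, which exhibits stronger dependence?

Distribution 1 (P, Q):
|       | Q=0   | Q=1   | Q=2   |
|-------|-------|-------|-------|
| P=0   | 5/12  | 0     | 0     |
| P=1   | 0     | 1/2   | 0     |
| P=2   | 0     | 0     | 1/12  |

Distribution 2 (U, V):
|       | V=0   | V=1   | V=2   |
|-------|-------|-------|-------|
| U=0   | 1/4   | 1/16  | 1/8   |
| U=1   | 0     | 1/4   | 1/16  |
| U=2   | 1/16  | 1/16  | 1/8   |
Distribution 1 (P, Q):
Marginal P(P) (row sums):
  P(P=0) = 5/12 + 0 + 0 = 5/12
  P(P=1) = 0 + 1/2 + 0 = 1/2
  P(P=2) = 0 + 0 + 1/12 = 1/12
Marginal P(Q) (column sums):
  P(Q=0) = 5/12 + 0 + 0 = 5/12
  P(Q=1) = 0 + 1/2 + 0 = 1/2
  P(Q=2) = 0 + 0 + 1/12 = 1/12

H(P) = -[(5/12)·log₂(5/12) + (1/2)·log₂(1/2) + (1/12)·log₂(1/12)]
  = 0.5263 + 0.5000 + 0.2987
  = 1.3250 bits
H(Q) = -[(5/12)·log₂(5/12) + (1/2)·log₂(1/2) + (1/12)·log₂(1/12)]
  = 0.5263 + 0.5000 + 0.2987
  = 1.3250 bits
H(P,Q) = -[(5/12)·log₂(5/12) + (1/2)·log₂(1/2) + (1/12)·log₂(1/12)]
  = 0.5263 + 0.5000 + 0.2987
  = 1.3250 bits

I(P;Q) = H(P) + H(Q) - H(P,Q)
  = 1.3250 + 1.3250 - 1.3250
  = 1.3250 bits

Distribution 2 (U, V):
Marginal P(U) (row sums):
  P(U=0) = 1/4 + 1/16 + 1/8 = 7/16
  P(U=1) = 0 + 1/4 + 1/16 = 5/16
  P(U=2) = 1/16 + 1/16 + 1/8 = 1/4
Marginal P(V) (column sums):
  P(V=0) = 1/4 + 0 + 1/16 = 5/16
  P(V=1) = 1/16 + 1/4 + 1/16 = 3/8
  P(V=2) = 1/8 + 1/16 + 1/8 = 5/16

H(U) = -[(7/16)·log₂(7/16) + (5/16)·log₂(5/16) + (1/4)·log₂(1/4)]
  = 0.5218 + 0.5244 + 0.5000
  = 1.5462 bits
H(V) = -[(5/16)·log₂(5/16) + (3/8)·log₂(3/8) + (5/16)·log₂(5/16)]
  = 0.5244 + 0.5306 + 0.5244
  = 1.5794 bits
H(U,V) = -[(1/4)·log₂(1/4) + (1/16)·log₂(1/16) + (1/8)·log₂(1/8) + (1/4)·log₂(1/4) + (1/16)·log₂(1/16) + (1/16)·log₂(1/16) + (1/16)·log₂(1/16) + (1/8)·log₂(1/8)]
  = 0.5000 + 0.2500 + 0.3750 + 0.5000 + 0.2500 + 0.2500 + 0.2500 + 0.3750
  = 2.7500 bits

I(U;V) = H(U) + H(V) - H(U,V)
  = 1.5462 + 1.5794 - 2.7500
  = 0.3756 bits

I(P;Q) = 1.3250 bits > I(U;V) = 0.3756 bits, so (P, Q) has the higher mutual information (stronger dependence).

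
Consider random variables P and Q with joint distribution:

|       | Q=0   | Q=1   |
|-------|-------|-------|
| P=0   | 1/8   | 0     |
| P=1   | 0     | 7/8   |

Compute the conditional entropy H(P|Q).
Marginal P(Q) (column sums):
  P(Q=0) = 1/8 + 0 = 1/8
  P(Q=1) = 0 + 7/8 = 7/8

H(P|Q) = -Σ P(P,Q)·log₂ P(P|Q), where P(P|Q) = P(P,Q) / P(Q)
  (cells with P(P,Q) = 0 contribute 0)
  (P=0,Q=0): P(P|Q) = (1/8)/(1/8) = 1;  -(1/8)·log₂(1) = 0.0000
  (P=1,Q=1): P(P|Q) = (7/8)/(7/8) = 1;  -(7/8)·log₂(1) = 0.0000
H(P|Q) = 0.0000 + 0.0000
  = 0.0000 bits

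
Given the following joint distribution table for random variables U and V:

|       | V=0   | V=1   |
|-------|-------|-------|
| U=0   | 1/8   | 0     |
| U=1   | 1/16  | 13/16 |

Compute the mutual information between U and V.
Marginal P(U) (row sums):
  P(U=0) = 1/8 + 0 = 1/8
  P(U=1) = 1/16 + 13/16 = 7/8
Marginal P(V) (column sums):
  P(V=0) = 1/8 + 1/16 = 3/16
  P(V=1) = 0 + 13/16 = 13/16

H(U) = -[(1/8)·log₂(1/8) + (7/8)·log₂(7/8)]
  = 0.3750 + 0.1686
  = 0.5436 bits
H(V) = -[(3/16)·log₂(3/16) + (13/16)·log₂(13/16)]
  = 0.4528 + 0.2434
  = 0.6962 bits
H(U,V) = -[(1/8)·log₂(1/8) + (1/16)·log₂(1/16) + (13/16)·log₂(13/16)]
  = 0.3750 + 0.2500 + 0.2434
  = 0.8684 bits

I(U;V) = H(U) + H(V) - H(U,V)
  = 0.5436 + 0.6962 - 0.8684
  = 0.3714 bits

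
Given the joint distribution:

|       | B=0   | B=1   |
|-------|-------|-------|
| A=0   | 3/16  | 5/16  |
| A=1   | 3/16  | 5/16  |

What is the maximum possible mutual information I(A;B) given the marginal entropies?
The upper bound on mutual information is I(A;B) ≤ min(H(A), H(B)).

Marginal P(A) (row sums):
  P(A=0) = 3/16 + 5/16 = 1/2
  P(A=1) = 3/16 + 5/16 = 1/2
Marginal P(B) (column sums):
  P(B=0) = 3/16 + 3/16 = 3/8
  P(B=1) = 5/16 + 5/16 = 5/8

H(A) = -[(1/2)·log₂(1/2) + (1/2)·log₂(1/2)]
  = 0.5000 + 0.5000
  = 1.0000 bits
H(B) = -[(3/8)·log₂(3/8) + (5/8)·log₂(5/8)]
  = 0.5306 + 0.4238
  = 0.9544 bits

Maximum possible I(A;B) = min(1.0000, 0.9544) = 0.9544 bits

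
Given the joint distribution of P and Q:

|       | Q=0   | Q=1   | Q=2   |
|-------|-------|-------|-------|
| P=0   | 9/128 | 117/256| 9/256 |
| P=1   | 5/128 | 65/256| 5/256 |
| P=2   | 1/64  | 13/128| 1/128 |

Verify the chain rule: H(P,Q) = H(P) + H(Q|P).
Left side:
H(P,Q) = -[(9/128)·log₂(9/128) + (117/256)·log₂(117/256) + (9/256)·log₂(9/256) + (5/128)·log₂(5/128) + (65/256)·log₂(65/256) + (5/256)·log₂(5/256) + (1/64)·log₂(1/64) + (13/128)·log₂(13/128) + (1/128)·log₂(1/128)]
  = 0.2693 + 0.5163 + 0.1698 + 0.1827 + 0.5021 + 0.1109 + 0.0938 + 0.3351 + 0.0547
  = 2.2347 bits

Right side:
Marginal P(P) (row sums):
  P(P=0) = 9/128 + 117/256 + 9/256 = 9/16
  P(P=1) = 5/128 + 65/256 + 5/256 = 5/16
  P(P=2) = 1/64 + 13/128 + 1/128 = 1/8
H(P) = -[(9/16)·log₂(9/16) + (5/16)·log₂(5/16) + (1/8)·log₂(1/8)]
  = 0.4669 + 0.5244 + 0.3750
  = 1.3663 bits
H(Q|P) = -Σ P(P,Q)·log₂ P(Q|P), where P(Q|P) = P(P,Q) / P(P)
  (P=0,Q=0): P(Q|P) = (9/128)/(9/16) = 1/8;  -(9/128)·log₂(1/8) = 0.2109
  (P=0,Q=1): P(Q|P) = (117/256)/(9/16) = 13/16;  -(117/256)·log₂(13/16) = 0.1369
  (P=0,Q=2): P(Q|P) = (9/256)/(9/16) = 1/16;  -(9/256)·log₂(1/16) = 0.1406
  (P=1,Q=0): P(Q|P) = (5/128)/(5/16) = 1/8;  -(5/128)·log₂(1/8) = 0.1172
  (P=1,Q=1): P(Q|P) = (65/256)/(5/16) = 13/16;  -(65/256)·log₂(13/16) = 0.0761
  (P=1,Q=2): P(Q|P) = (5/256)/(5/16) = 1/16;  -(5/256)·log₂(1/16) = 0.0781
  (P=2,Q=0): P(Q|P) = (1/64)/(1/8) = 1/8;  -(1/64)·log₂(1/8) = 0.0469
  (P=2,Q=1): P(Q|P) = (13/128)/(1/8) = 13/16;  -(13/128)·log₂(13/16) = 0.0304
  (P=2,Q=2): P(Q|P) = (1/128)/(1/8) = 1/16;  -(1/128)·log₂(1/16) = 0.0313
H(Q|P) = 0.2109 + 0.1369 + 0.1406 + 0.1172 + 0.0761 + 0.0781 + 0.0469 + 0.0304 + 0.0313
  = 0.8684 bits
H(P) + H(Q|P) = 1.3663 + 0.8684 = 2.2347 bits

Both sides equal 2.2347 bits, so the chain rule holds ✓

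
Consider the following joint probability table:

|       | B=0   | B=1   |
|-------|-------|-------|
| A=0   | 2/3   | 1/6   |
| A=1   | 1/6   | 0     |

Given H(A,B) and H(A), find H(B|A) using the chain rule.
From the chain rule: H(A,B) = H(A) + H(B|A)
Therefore: H(B|A) = H(A,B) - H(A)

H(A,B) = -[(2/3)·log₂(2/3) + (1/6)·log₂(1/6) + (1/6)·log₂(1/6)]
  = 0.3900 + 0.4308 + 0.4308
  = 1.2516 bits
Marginal P(A) (row sums):
  P(A=0) = 2/3 + 1/6 = 5/6
  P(A=1) = 1/6 + 0 = 1/6
H(A) = -[(5/6)·log₂(5/6) + (1/6)·log₂(1/6)]
  = 0.2192 + 0.4308
  = 0.6500 bits

H(B|A) = 1.2516 - 0.6500 = 0.6016 bits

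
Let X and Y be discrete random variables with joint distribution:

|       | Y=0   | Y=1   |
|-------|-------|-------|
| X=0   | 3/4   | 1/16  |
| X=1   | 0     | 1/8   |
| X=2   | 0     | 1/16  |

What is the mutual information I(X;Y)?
Marginal P(X) (row sums):
  P(X=0) = 3/4 + 1/16 = 13/16
  P(X=1) = 0 + 1/8 = 1/8
  P(X=2) = 0 + 1/16 = 1/16
Marginal P(Y) (column sums):
  P(Y=0) = 3/4 + 0 + 0 = 3/4
  P(Y=1) = 1/16 + 1/8 + 1/16 = 1/4

H(X) = -[(13/16)·log₂(13/16) + (1/8)·log₂(1/8) + (1/16)·log₂(1/16)]
  = 0.2434 + 0.3750 + 0.2500
  = 0.8684 bits
H(Y) = -[(3/4)·log₂(3/4) + (1/4)·log₂(1/4)]
  = 0.3113 + 0.5000
  = 0.8113 bits
H(X,Y) = -[(3/4)·log₂(3/4) + (1/16)·log₂(1/16) + (1/8)·log₂(1/8) + (1/16)·log₂(1/16)]
  = 0.3113 + 0.2500 + 0.3750 + 0.2500
  = 1.1863 bits

I(X;Y) = H(X) + H(Y) - H(X,Y)
  = 0.8684 + 0.8113 - 1.1863
  = 0.4934 bits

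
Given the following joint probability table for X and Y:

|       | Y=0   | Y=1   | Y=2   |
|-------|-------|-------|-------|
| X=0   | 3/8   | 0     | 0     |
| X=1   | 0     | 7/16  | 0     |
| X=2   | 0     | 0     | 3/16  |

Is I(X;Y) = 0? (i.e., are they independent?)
Marginal P(X) (row sums):
  P(X=0) = 3/8 + 0 + 0 = 3/8
  P(X=1) = 0 + 7/16 + 0 = 7/16
  P(X=2) = 0 + 0 + 3/16 = 3/16
Marginal P(Y) (column sums):
  P(Y=0) = 3/8 + 0 + 0 = 3/8
  P(Y=1) = 0 + 7/16 + 0 = 7/16
  P(Y=2) = 0 + 0 + 3/16 = 3/16

X and Y are independent iff P(X=i,Y=j) = P(X=i)·P(Y=j) for every cell.
  P(X=0)·P(Y=0) = 3/8 × 3/8 = 9/64, but P(X=0,Y=0) = 3/8 ✗

No, X and Y are not independent. Quantitatively, I(X;Y) > 0:

H(X) = -[(3/8)·log₂(3/8) + (7/16)·log₂(7/16) + (3/16)·log₂(3/16)]
  = 0.5306 + 0.5218 + 0.4528
  = 1.5052 bits
H(Y) = -[(3/8)·log₂(3/8) + (7/16)·log₂(7/16) + (3/16)·log₂(3/16)]
  = 0.5306 + 0.5218 + 0.4528
  = 1.5052 bits
H(X,Y) = -[(3/8)·log₂(3/8) + (7/16)·log₂(7/16) + (3/16)·log₂(3/16)]
  = 0.5306 + 0.5218 + 0.4528
  = 1.5052 bits
I(X;Y) = H(X) + H(Y) - H(X,Y) = 1.5052 + 1.5052 - 1.5052 = 1.5052 bits > 0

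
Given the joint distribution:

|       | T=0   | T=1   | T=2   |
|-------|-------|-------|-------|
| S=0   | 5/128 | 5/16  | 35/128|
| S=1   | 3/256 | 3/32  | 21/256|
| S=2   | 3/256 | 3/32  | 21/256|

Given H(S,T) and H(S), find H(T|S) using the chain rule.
From the chain rule: H(S,T) = H(S) + H(T|S)
Therefore: H(T|S) = H(S,T) - H(S)

H(S,T) = -[(5/128)·log₂(5/128) + (5/16)·log₂(5/16) + (35/128)·log₂(35/128) + (3/256)·log₂(3/256) + (3/32)·log₂(3/32) + (21/256)·log₂(21/256) + (3/256)·log₂(3/256) + (3/32)·log₂(3/32) + (21/256)·log₂(21/256)]
  = 0.1827 + 0.5244 + 0.5115 + 0.0752 + 0.3202 + 0.2959 + 0.0752 + 0.3202 + 0.2959
  = 2.6012 bits
Marginal P(S) (row sums):
  P(S=0) = 5/128 + 5/16 + 35/128 = 5/8
  P(S=1) = 3/256 + 3/32 + 21/256 = 3/16
  P(S=2) = 3/256 + 3/32 + 21/256 = 3/16
H(S) = -[(5/8)·log₂(5/8) + (3/16)·log₂(3/16) + (3/16)·log₂(3/16)]
  = 0.4238 + 0.4528 + 0.4528
  = 1.3294 bits

H(T|S) = 2.6012 - 1.3294 = 1.2718 bits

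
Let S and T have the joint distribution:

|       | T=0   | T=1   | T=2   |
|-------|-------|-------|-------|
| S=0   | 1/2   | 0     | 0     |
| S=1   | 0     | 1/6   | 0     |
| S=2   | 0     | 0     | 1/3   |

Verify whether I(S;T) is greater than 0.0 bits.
Marginal P(S) (row sums):
  P(S=0) = 1/2 + 0 + 0 = 1/2
  P(S=1) = 0 + 1/6 + 0 = 1/6
  P(S=2) = 0 + 0 + 1/3 = 1/3
Marginal P(T) (column sums):
  P(T=0) = 1/2 + 0 + 0 = 1/2
  P(T=1) = 0 + 1/6 + 0 = 1/6
  P(T=2) = 0 + 0 + 1/3 = 1/3

H(S) = -[(1/2)·log₂(1/2) + (1/6)·log₂(1/6) + (1/3)·log₂(1/3)]
  = 0.5000 + 0.4308 + 0.5283
  = 1.4591 bits
H(T) = -[(1/2)·log₂(1/2) + (1/6)·log₂(1/6) + (1/3)·log₂(1/3)]
  = 0.5000 + 0.4308 + 0.5283
  = 1.4591 bits
H(S,T) = -[(1/2)·log₂(1/2) + (1/6)·log₂(1/6) + (1/3)·log₂(1/3)]
  = 0.5000 + 0.4308 + 0.5283
  = 1.4591 bits

I(S;T) = H(S) + H(T) - H(S,T)
  = 1.4591 + 1.4591 - 1.4591
  = 1.4591 bits

Yes. I(S;T) = 1.4591 bits, which is > 0.0 bits.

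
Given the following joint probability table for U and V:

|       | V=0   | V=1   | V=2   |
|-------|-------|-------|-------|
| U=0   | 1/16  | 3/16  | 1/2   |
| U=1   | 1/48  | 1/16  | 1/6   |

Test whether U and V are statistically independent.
Marginal P(U) (row sums):
  P(U=0) = 1/16 + 3/16 + 1/2 = 3/4
  P(U=1) = 1/48 + 1/16 + 1/6 = 1/4
Marginal P(V) (column sums):
  P(V=0) = 1/16 + 1/48 = 1/12
  P(V=1) = 3/16 + 1/16 = 1/4
  P(V=2) = 1/2 + 1/6 = 2/3

U and V are independent iff P(U=i,V=j) = P(U=i)·P(V=j) for every cell.
  P(U=0)·P(V=0) = 3/4 × 1/12 = 1/16 = P(U=0,V=0) ✓
  P(U=0)·P(V=1) = 3/4 × 1/4 = 3/16 = P(U=0,V=1) ✓
  P(U=0)·P(V=2) = 3/4 × 2/3 = 1/2 = P(U=0,V=2) ✓
  P(U=1)·P(V=0) = 1/4 × 1/12 = 1/48 = P(U=1,V=0) ✓
  P(U=1)·P(V=1) = 1/4 × 1/4 = 1/16 = P(U=1,V=1) ✓
  P(U=1)·P(V=2) = 1/4 × 2/3 = 1/6 = P(U=1,V=2) ✓

Yes, U and V are independent: every cell factors, so I(U;V) = 0 bits.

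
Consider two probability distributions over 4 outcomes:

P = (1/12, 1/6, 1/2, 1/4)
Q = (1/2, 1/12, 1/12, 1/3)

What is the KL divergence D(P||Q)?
D(P||Q) = Σ P(i) log₂(P(i)/Q(i))
  i=0: (1/12) × log₂((1/12)/(1/2)) = (1/12) × log₂(1/6) = -0.2154
  i=1: (1/6) × log₂((1/6)/(1/12)) = (1/6) × log₂(2) = 0.1667
  i=2: (1/2) × log₂((1/2)/(1/12)) = (1/2) × log₂(6) = 1.2925
  i=3: (1/4) × log₂((1/4)/(1/3)) = (1/4) × log₂(3/4) = -0.1038
D(P||Q) = -0.2154 + 0.1667 + 1.2925 - 0.1038
  = 1.1400 bits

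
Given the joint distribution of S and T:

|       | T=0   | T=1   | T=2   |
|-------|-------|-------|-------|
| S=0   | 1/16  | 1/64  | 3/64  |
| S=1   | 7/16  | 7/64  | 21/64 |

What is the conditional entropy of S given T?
Marginal P(T) (column sums):
  P(T=0) = 1/16 + 7/16 = 1/2
  P(T=1) = 1/64 + 7/64 = 1/8
  P(T=2) = 3/64 + 21/64 = 3/8

H(S|T) = -Σ P(S,T)·log₂ P(S|T), where P(S|T) = P(S,T) / P(T)
  (S=0,T=0): P(S|T) = (1/16)/(1/2) = 1/8;  -(1/16)·log₂(1/8) = 0.1875
  (S=0,T=1): P(S|T) = (1/64)/(1/8) = 1/8;  -(1/64)·log₂(1/8) = 0.0469
  (S=0,T=2): P(S|T) = (3/64)/(3/8) = 1/8;  -(3/64)·log₂(1/8) = 0.1406
  (S=1,T=0): P(S|T) = (7/16)/(1/2) = 7/8;  -(7/16)·log₂(7/8) = 0.0843
  (S=1,T=1): P(S|T) = (7/64)/(1/8) = 7/8;  -(7/64)·log₂(7/8) = 0.0211
  (S=1,T=2): P(S|T) = (21/64)/(3/8) = 7/8;  -(21/64)·log₂(7/8) = 0.0632
H(S|T) = 0.1875 + 0.0469 + 0.1406 + 0.0843 + 0.0211 + 0.0632
  = 0.5436 bits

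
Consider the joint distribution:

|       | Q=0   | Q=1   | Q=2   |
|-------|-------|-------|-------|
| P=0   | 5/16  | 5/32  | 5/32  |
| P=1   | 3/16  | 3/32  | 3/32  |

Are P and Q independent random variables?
Marginal P(P) (row sums):
  P(P=0) = 5/16 + 5/32 + 5/32 = 5/8
  P(P=1) = 3/16 + 3/32 + 3/32 = 3/8
Marginal P(Q) (column sums):
  P(Q=0) = 5/16 + 3/16 = 1/2
  P(Q=1) = 5/32 + 3/32 = 1/4
  P(Q=2) = 5/32 + 3/32 = 1/4

P and Q are independent iff P(P=i,Q=j) = P(P=i)·P(Q=j) for every cell.
  P(P=0)·P(Q=0) = 5/8 × 1/2 = 5/16 = P(P=0,Q=0) ✓
  P(P=0)·P(Q=1) = 5/8 × 1/4 = 5/32 = P(P=0,Q=1) ✓
  P(P=0)·P(Q=2) = 5/8 × 1/4 = 5/32 = P(P=0,Q=2) ✓
  P(P=1)·P(Q=0) = 3/8 × 1/2 = 3/16 = P(P=1,Q=0) ✓
  P(P=1)·P(Q=1) = 3/8 × 1/4 = 3/32 = P(P=1,Q=1) ✓
  P(P=1)·P(Q=2) = 3/8 × 1/4 = 3/32 = P(P=1,Q=2) ✓

Yes, P and Q are independent: every cell factors, so I(P;Q) = 0 bits.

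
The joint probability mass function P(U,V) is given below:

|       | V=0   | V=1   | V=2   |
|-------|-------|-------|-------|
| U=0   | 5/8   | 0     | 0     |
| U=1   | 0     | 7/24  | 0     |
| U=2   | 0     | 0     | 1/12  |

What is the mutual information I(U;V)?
Marginal P(U) (row sums):
  P(U=0) = 5/8 + 0 + 0 = 5/8
  P(U=1) = 0 + 7/24 + 0 = 7/24
  P(U=2) = 0 + 0 + 1/12 = 1/12
Marginal P(V) (column sums):
  P(V=0) = 5/8 + 0 + 0 = 5/8
  P(V=1) = 0 + 7/24 + 0 = 7/24
  P(V=2) = 0 + 0 + 1/12 = 1/12

H(U) = -[(5/8)·log₂(5/8) + (7/24)·log₂(7/24) + (1/12)·log₂(1/12)]
  = 0.4238 + 0.5185 + 0.2987
  = 1.2410 bits
H(V) = -[(5/8)·log₂(5/8) + (7/24)·log₂(7/24) + (1/12)·log₂(1/12)]
  = 0.4238 + 0.5185 + 0.2987
  = 1.2410 bits
H(U,V) = -[(5/8)·log₂(5/8) + (7/24)·log₂(7/24) + (1/12)·log₂(1/12)]
  = 0.4238 + 0.5185 + 0.2987
  = 1.2410 bits

I(U;V) = H(U) + H(V) - H(U,V)
  = 1.2410 + 1.2410 - 1.2410
  = 1.2410 bits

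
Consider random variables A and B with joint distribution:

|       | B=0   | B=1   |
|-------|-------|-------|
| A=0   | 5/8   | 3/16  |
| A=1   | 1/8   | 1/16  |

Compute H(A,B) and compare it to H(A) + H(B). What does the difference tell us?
Marginal P(A) (row sums):
  P(A=0) = 5/8 + 3/16 = 13/16
  P(A=1) = 1/8 + 1/16 = 3/16
Marginal P(B) (column sums):
  P(B=0) = 5/8 + 1/8 = 3/4
  P(B=1) = 3/16 + 1/16 = 1/4

H(A,B) = -[(5/8)·log₂(5/8) + (3/16)·log₂(3/16) + (1/8)·log₂(1/8) + (1/16)·log₂(1/16)]
  = 0.4238 + 0.4528 + 0.3750 + 0.2500
  = 1.5016 bits
H(A) = -[(13/16)·log₂(13/16) + (3/16)·log₂(3/16)]
  = 0.2434 + 0.4528
  = 0.6962 bits
H(B) = -[(3/4)·log₂(3/4) + (1/4)·log₂(1/4)]
  = 0.3113 + 0.5000
  = 0.8113 bits

H(A) + H(B) = 0.6962 + 0.8113 = 1.5075 bits
Difference: H(A) + H(B) - H(A,B) = 1.5075 - 1.5016 = 0.0059 bits = I(A;B)

The difference is the mutual information; it is positive here, so A and B are dependent (knowing one reduces uncertainty about the other by 0.0059 bits).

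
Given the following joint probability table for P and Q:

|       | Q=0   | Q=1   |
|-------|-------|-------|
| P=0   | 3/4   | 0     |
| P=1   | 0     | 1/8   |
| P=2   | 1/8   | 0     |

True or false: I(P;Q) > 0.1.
Marginal P(P) (row sums):
  P(P=0) = 3/4 + 0 = 3/4
  P(P=1) = 0 + 1/8 = 1/8
  P(P=2) = 1/8 + 0 = 1/8
Marginal P(Q) (column sums):
  P(Q=0) = 3/4 + 0 + 1/8 = 7/8
  P(Q=1) = 0 + 1/8 + 0 = 1/8

H(P) = -[(3/4)·log₂(3/4) + (1/8)·log₂(1/8) + (1/8)·log₂(1/8)]
  = 0.3113 + 0.3750 + 0.3750
  = 1.0613 bits
H(Q) = -[(7/8)·log₂(7/8) + (1/8)·log₂(1/8)]
  = 0.1686 + 0.3750
  = 0.5436 bits
H(P,Q) = -[(3/4)·log₂(3/4) + (1/8)·log₂(1/8) + (1/8)·log₂(1/8)]
  = 0.3113 + 0.3750 + 0.3750
  = 1.0613 bits

I(P;Q) = H(P) + H(Q) - H(P,Q)
  = 1.0613 + 0.5436 - 1.0613
  = 0.5436 bits

True. I(P;Q) = 0.5436 bits, which is > 0.1 bits.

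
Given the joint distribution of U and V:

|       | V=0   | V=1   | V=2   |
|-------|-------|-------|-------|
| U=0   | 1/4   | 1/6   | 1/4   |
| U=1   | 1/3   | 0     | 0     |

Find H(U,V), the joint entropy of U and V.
H(U,V) = -Σ P(U,V) log₂ P(U,V), summed over the non-zero cells:
H(U,V) = -[(1/4)·log₂(1/4) + (1/6)·log₂(1/6) + (1/4)·log₂(1/4) + (1/3)·log₂(1/3)]
  = 0.5000 + 0.4308 + 0.5000 + 0.5283
  = 1.9591 bits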